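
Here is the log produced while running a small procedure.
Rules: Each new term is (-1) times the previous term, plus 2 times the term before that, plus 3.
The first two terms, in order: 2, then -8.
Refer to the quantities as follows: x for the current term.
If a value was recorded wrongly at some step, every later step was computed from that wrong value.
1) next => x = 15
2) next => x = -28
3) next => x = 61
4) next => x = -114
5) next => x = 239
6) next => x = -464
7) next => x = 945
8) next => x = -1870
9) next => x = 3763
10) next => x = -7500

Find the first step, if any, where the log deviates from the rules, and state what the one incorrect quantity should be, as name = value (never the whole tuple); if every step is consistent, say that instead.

no error

Recomputing the run from the initial state:
step 1: x = 15
step 2: x = -28
step 3: x = 61
step 4: x = -114
step 5: x = 239
step 6: x = -464
step 7: x = 945
step 8: x = -1870
step 9: x = 3763
step 10: x = -7500
This matches the log at every step.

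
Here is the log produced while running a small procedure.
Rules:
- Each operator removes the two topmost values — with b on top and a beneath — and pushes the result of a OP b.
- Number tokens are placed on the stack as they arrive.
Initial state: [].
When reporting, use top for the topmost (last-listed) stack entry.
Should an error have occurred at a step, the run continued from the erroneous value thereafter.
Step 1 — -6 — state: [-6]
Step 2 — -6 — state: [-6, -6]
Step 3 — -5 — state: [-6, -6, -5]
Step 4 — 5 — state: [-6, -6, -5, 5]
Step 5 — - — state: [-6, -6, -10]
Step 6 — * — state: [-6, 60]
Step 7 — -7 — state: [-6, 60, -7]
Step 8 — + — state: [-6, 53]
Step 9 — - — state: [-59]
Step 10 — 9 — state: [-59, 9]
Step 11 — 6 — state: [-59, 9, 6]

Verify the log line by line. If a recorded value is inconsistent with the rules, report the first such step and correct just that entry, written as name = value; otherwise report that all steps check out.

Recomputing the run from the initial state:
step 1: [-6]
step 2: [-6, -6]
step 3: [-6, -6, -5]
step 4: [-6, -6, -5, 5]
step 5: [-6, -6, -10]
step 6: [-6, 60]
step 7: [-6, 60, -7]
step 8: [-6, 53]
step 9: [-59]
step 10: [-59, 9]
step 11: [-59, 9, 6]
This matches the log at every step.

no error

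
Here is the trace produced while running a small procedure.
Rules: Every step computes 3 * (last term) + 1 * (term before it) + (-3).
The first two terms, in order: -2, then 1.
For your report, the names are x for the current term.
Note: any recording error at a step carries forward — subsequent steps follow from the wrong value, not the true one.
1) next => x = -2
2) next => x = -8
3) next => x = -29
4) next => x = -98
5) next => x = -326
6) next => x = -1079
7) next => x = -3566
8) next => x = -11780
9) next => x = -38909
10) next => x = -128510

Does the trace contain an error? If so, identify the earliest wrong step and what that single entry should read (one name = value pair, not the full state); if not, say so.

no error

Step 1: x = 3*(1) + (1)*(-2) + (-3) = -2 — agrees with the trace.
Step 2: x = 3*(-2) + (1)*(1) + (-3) = -8 — consistent with the trace.
Step 3: x = 3*(-8) + (1)*(-2) + (-3) = -29 — exactly as logged.
Step 4: x = 3*(-29) + (1)*(-8) + (-3) = -98 — same as recorded.
Step 5: x = 3*(-98) + (1)*(-29) + (-3) = -326 — checks out.
Step 6: x = 3*(-326) + (1)*(-98) + (-3) = -1079 — consistent with the trace.
Step 7: x = 3*(-1079) + (1)*(-326) + (-3) = -3566 — exactly as logged.
Step 8: x = 3*(-3566) + (1)*(-1079) + (-3) = -11780 — exactly as logged.
Step 9: x = 3*(-11780) + (1)*(-3566) + (-3) = -38909 — in agreement.
Step 10: x = 3*(-38909) + (1)*(-11780) + (-3) = -128510 — same as recorded.
Every step is consistent.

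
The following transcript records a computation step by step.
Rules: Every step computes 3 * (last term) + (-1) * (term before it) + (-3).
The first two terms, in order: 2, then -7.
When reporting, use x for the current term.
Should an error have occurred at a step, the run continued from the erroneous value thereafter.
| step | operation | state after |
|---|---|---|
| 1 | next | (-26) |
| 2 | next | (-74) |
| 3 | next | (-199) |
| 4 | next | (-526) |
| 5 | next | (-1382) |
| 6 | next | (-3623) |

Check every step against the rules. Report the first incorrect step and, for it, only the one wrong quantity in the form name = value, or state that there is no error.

Step 1: x = 3*(-7) + (-1)*(2) + (-3) = -26 — agrees with the transcript.
Step 2: x = 3*(-26) + (-1)*(-7) + (-3) = -74 — in agreement.
Step 3: x = 3*(-74) + (-1)*(-26) + (-3) = -199 — agrees with the transcript.
Step 4: x = 3*(-199) + (-1)*(-74) + (-3) = -526 — in agreement.
Step 5: x = 3*(-526) + (-1)*(-199) + (-3) = -1382 — matches.
Step 6: x = 3*(-1382) + (-1)*(-526) + (-3) = -3623 — checks out.
Nothing is out of place; the run is error-free.

no error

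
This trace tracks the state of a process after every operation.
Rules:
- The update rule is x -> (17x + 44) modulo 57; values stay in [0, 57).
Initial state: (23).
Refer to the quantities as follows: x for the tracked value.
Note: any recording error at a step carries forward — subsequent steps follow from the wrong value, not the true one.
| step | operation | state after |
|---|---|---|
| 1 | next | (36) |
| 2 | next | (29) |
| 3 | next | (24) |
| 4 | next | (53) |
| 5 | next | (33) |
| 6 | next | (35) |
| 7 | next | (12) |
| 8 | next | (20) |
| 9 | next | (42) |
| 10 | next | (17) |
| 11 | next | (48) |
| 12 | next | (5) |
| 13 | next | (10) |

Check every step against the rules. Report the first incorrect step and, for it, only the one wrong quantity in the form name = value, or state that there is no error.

1. x = (17*23 + 44) mod 57 = 36 (exactly as logged)
2. x = (17*36 + 44) mod 57 = 29 (confirmed correct)
3. x = (17*29 + 44) mod 57 = 24 (matches)
4. x = (17*24 + 44) mod 57 = 53 (in agreement)
5. x = (17*53 + 44) mod 57 = 33 (verified)
6. x = (17*33 + 44) mod 57 = 35 (same as recorded)
7. x = (17*35 + 44) mod 57 = 12 (exactly as logged)
8. x = (17*12 + 44) mod 57 = 20 (consistent with the trace)
9. x = (17*20 + 44) mod 57 = 42 (confirmed correct)
10. x = (17*42 + 44) mod 57 = 17 (consistent with the trace)
11. x = (17*17 + 44) mod 57 = 48 (in agreement)
12. x = (17*48 + 44) mod 57 = 5 (checks out)
13. x = (17*5 + 44) mod 57 = 15 (a discrepancy with the trace)
First deviation found at step 13; the corrected entry is x = 15.

step 13, x = 15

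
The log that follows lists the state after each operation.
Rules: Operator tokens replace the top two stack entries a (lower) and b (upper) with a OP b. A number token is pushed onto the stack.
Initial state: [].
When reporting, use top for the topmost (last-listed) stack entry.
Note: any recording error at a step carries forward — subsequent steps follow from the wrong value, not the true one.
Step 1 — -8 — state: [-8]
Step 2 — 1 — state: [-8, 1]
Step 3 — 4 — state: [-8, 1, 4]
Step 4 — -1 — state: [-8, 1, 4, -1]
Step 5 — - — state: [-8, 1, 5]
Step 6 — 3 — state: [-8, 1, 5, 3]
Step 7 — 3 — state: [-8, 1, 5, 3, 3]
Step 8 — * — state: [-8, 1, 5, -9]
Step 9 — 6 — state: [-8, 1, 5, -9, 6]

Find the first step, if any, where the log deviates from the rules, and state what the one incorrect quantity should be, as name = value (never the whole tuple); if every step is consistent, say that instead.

1. push -8: top = -8 (exactly as logged)
2. push 1: top = 1 (consistent with the log)
3. push 4: top = 4 (verified)
4. push -1: top = -1 (exactly as logged)
5. 4 - -1 = 5 (confirmed correct)
6. push 3: top = 3 (matches)
7. push 3: top = 3 (no discrepancy)
8. 3 * 3 = 9 (the log disagrees here)
That makes step 8 the first incorrect line — top = 9 is what it should show.

step 8, top = 9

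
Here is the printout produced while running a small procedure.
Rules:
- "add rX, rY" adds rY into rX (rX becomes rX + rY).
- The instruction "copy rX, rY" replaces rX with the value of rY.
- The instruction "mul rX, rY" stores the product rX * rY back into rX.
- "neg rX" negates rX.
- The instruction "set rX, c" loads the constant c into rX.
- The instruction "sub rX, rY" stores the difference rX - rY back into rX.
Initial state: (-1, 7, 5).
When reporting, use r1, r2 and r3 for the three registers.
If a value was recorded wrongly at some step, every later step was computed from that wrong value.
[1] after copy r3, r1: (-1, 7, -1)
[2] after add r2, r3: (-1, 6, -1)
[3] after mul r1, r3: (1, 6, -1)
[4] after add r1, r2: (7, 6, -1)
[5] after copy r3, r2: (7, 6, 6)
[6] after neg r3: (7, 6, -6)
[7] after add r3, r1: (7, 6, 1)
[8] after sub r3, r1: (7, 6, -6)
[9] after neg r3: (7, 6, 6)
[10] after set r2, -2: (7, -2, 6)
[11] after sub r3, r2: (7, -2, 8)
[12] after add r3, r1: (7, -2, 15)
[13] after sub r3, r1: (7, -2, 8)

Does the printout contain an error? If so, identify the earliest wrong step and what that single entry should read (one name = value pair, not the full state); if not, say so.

no error

step 1: r3 = -1 -> verified
step 2: r2 = 7 + -1 = 6 -> consistent with the printout
step 3: r1 = -1 * -1 = 1 -> same as recorded
step 4: r1 = 1 + 6 = 7 -> same as recorded
step 5: r3 = 6 -> confirmed correct
step 6: r3 = -(6) = -6 -> agrees with the printout
step 7: r3 = -6 + 7 = 1 -> in agreement
step 8: r3 = 1 - 7 = -6 -> agrees with the printout
step 9: r3 = -(-6) = 6 -> in agreement
step 10: r2 = -2 -> verified
step 11: r3 = 6 - -2 = 8 -> verified
step 12: r3 = 8 + 7 = 15 -> same as recorded
step 13: r3 = 15 - 7 = 8 -> checks out
Every step is consistent.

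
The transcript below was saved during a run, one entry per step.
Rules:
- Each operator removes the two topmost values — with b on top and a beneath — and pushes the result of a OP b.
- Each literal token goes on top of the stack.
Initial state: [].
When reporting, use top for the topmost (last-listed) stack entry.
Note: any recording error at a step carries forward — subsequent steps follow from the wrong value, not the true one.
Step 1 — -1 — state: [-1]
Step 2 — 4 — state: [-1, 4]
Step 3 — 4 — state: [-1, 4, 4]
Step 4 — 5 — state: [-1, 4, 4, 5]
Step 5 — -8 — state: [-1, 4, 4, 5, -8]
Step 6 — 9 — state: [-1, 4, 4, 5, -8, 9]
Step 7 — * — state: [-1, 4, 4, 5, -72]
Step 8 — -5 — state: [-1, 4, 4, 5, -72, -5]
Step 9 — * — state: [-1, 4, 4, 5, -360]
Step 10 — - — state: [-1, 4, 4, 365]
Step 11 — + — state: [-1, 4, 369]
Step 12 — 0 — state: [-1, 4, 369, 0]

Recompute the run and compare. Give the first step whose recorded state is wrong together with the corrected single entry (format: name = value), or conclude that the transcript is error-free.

step 9, top = 360

1. push -1: top = -1 (agrees with the transcript)
2. push 4: top = 4 (matches)
3. push 4: top = 4 (checks out)
4. push 5: top = 5 (agrees with the transcript)
5. push -8: top = -8 (matches)
6. push 9: top = 9 (exactly as logged)
7. -8 * 9 = -72 (matches)
8. push -5: top = -5 (verified)
9. -72 * -5 = 360 (the transcript disagrees here)
So the first discrepancy is step 9, where the right value is top = 360.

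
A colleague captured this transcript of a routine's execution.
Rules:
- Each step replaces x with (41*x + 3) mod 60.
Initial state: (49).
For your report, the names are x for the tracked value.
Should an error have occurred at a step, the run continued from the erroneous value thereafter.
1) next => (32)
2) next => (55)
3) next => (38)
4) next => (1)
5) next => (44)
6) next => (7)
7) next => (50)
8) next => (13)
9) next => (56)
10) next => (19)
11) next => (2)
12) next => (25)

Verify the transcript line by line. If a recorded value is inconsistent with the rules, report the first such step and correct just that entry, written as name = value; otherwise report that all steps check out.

no error

Recomputing the run from the initial state:
step 1: x = 32
step 2: x = 55
step 3: x = 38
step 4: x = 1
step 5: x = 44
step 6: x = 7
step 7: x = 50
step 8: x = 13
step 9: x = 56
step 10: x = 19
step 11: x = 2
step 12: x = 25
This matches the transcript at every step.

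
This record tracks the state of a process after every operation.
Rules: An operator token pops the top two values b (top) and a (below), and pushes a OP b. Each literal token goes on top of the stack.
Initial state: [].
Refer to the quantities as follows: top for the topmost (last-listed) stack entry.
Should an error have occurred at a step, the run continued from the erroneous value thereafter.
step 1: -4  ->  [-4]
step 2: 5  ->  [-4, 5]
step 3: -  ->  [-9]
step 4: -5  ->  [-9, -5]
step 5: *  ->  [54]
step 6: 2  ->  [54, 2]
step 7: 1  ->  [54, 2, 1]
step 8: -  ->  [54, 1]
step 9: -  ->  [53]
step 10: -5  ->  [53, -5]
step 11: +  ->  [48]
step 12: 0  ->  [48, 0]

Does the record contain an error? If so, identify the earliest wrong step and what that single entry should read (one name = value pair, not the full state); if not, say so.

Recomputing the run from the initial state:
step 1: [-4]
step 2: [-4, 5]
step 3: [-9]
step 4: [-9, -5]
step 5: [45]
step 6: [45, 2]
step 7: [45, 2, 1]
step 8: [45, 1]
step 9: [44]
step 10: [44, -5]
step 11: [39]
step 12: [39, 0]
The first disagreement with the record is at step 5, where the value should be top = 45.

step 5, top = 45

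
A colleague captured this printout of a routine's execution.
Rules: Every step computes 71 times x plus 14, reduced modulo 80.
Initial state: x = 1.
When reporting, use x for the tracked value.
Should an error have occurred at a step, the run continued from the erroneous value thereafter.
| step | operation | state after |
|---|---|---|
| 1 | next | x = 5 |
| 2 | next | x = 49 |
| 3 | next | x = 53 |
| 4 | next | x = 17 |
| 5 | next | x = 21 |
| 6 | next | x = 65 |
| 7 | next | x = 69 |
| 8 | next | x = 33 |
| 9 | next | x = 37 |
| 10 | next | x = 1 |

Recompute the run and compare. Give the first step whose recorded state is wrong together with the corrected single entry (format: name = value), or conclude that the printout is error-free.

step 1: x = (71*1 + 14) mod 80 = 5 -> in agreement
step 2: x = (71*5 + 14) mod 80 = 49 -> consistent with the printout
step 3: x = (71*49 + 14) mod 80 = 53 -> confirmed correct
step 4: x = (71*53 + 14) mod 80 = 17 -> confirmed correct
step 5: x = (71*17 + 14) mod 80 = 21 -> exactly as logged
step 6: x = (71*21 + 14) mod 80 = 65 -> exactly as logged
step 7: x = (71*65 + 14) mod 80 = 69 -> matches
step 8: x = (71*69 + 14) mod 80 = 33 -> consistent with the printout
step 9: x = (71*33 + 14) mod 80 = 37 -> verified
step 10: x = (71*37 + 14) mod 80 = 1 -> consistent with the printout
The whole run recomputes cleanly — no discrepancies.

no error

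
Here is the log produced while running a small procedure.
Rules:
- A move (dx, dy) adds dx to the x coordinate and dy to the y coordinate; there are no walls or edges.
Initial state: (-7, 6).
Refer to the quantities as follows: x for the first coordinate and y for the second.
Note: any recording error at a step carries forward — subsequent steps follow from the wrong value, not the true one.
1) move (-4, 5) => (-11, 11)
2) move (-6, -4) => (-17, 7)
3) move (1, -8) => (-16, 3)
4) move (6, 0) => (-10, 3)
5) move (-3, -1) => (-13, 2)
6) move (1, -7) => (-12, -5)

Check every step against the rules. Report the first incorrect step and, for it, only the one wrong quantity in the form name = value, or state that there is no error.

step 1: x = -7 + (-4) = -11, y = 6 + (5) = 11 -> in agreement
step 2: x = -11 + (-6) = -17, y = 11 + (-4) = 7 -> checks out
step 3: x = -17 + (1) = -16, y = 7 + (-8) = -1 -> this is not what the log shows
The earliest wrong entry is at step 3: it should read y = -1.

step 3, y = -1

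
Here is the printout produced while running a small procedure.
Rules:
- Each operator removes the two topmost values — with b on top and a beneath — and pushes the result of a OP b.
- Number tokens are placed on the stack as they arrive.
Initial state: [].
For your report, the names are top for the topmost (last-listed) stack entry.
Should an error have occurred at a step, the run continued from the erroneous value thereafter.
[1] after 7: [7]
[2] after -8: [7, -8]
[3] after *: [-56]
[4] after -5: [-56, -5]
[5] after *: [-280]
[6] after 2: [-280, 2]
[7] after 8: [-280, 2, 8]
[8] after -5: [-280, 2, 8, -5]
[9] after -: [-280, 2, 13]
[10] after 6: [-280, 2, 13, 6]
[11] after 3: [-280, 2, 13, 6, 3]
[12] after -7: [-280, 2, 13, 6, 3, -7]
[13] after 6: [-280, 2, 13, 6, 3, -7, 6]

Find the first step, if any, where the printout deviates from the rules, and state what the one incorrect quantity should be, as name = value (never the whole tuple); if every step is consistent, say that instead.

step 1: push 7: top = 7 -> agrees with the printout
step 2: push -8: top = -8 -> same as recorded
step 3: 7 * -8 = -56 -> confirmed correct
step 4: push -5: top = -5 -> same as recorded
step 5: -56 * -5 = 280 -> the printout disagrees here
Step 5 is the first one off; corrected, top = 280.

step 5, top = 280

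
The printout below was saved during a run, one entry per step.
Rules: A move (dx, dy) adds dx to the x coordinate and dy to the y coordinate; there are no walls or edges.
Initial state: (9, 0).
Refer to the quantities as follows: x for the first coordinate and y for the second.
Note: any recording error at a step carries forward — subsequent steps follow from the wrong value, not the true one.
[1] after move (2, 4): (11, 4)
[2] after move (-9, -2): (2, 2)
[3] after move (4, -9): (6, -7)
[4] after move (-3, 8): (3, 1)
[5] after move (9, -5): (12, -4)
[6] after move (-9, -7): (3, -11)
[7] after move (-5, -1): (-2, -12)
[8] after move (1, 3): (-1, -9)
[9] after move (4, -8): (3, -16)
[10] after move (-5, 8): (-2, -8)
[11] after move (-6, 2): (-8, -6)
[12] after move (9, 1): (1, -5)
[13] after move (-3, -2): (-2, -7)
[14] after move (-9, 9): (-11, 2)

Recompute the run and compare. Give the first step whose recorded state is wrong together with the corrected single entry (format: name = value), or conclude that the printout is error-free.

step 9, y = -17

step 1: x = 9 + (2) = 11, y = 0 + (4) = 4 -> same as recorded
step 2: x = 11 + (-9) = 2, y = 4 + (-2) = 2 -> exactly as logged
step 3: x = 2 + (4) = 6, y = 2 + (-9) = -7 -> checks out
step 4: x = 6 + (-3) = 3, y = -7 + (8) = 1 -> in agreement
step 5: x = 3 + (9) = 12, y = 1 + (-5) = -4 -> in agreement
step 6: x = 12 + (-9) = 3, y = -4 + (-7) = -11 -> same as recorded
step 7: x = 3 + (-5) = -2, y = -11 + (-1) = -12 -> matches
step 8: x = -2 + (1) = -1, y = -12 + (3) = -9 -> checks out
step 9: x = -1 + (4) = 3, y = -9 + (-8) = -17 -> a discrepancy with the printout
So the first discrepancy is step 9, where the right value is y = -17.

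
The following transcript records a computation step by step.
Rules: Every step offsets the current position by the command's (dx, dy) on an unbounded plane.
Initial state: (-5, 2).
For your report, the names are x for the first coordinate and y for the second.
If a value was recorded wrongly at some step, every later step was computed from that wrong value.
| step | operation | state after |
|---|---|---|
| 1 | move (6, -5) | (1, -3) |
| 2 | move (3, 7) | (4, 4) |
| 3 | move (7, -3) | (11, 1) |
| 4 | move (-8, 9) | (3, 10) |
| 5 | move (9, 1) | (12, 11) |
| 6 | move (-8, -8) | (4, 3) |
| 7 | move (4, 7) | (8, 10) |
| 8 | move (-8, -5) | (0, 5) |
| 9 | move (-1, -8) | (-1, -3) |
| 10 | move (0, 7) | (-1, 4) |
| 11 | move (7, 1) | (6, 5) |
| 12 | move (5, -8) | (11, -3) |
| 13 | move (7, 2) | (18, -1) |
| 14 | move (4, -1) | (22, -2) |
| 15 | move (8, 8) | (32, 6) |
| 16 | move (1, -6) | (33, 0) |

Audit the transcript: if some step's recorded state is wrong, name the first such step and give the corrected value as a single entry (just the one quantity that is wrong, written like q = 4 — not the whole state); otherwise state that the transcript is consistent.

Recomputing the run from the initial state:
step 1: x = 1, y = -3
step 2: x = 4, y = 4
step 3: x = 11, y = 1
step 4: x = 3, y = 10
step 5: x = 12, y = 11
step 6: x = 4, y = 3
step 7: x = 8, y = 10
step 8: x = 0, y = 5
step 9: x = -1, y = -3
step 10: x = -1, y = 4
step 11: x = 6, y = 5
step 12: x = 11, y = -3
step 13: x = 18, y = -1
step 14: x = 22, y = -2
step 15: x = 30, y = 6
step 16: x = 31, y = 0
The first disagreement with the transcript is at step 15, where the value should be x = 30.

step 15, x = 30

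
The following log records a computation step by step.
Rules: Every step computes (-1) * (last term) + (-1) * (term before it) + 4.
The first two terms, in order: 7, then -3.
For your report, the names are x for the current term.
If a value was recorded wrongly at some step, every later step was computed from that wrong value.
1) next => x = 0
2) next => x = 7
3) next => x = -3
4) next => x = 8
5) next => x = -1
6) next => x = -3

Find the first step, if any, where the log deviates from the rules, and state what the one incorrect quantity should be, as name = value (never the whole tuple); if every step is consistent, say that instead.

Step 1: x = -1*(-3) + (-1)*(7) + (4) = 0 — consistent with the log.
Step 2: x = -1*(0) + (-1)*(-3) + (4) = 7 — agrees with the log.
Step 3: x = -1*(7) + (-1)*(0) + (4) = -3 — verified.
Step 4: x = -1*(-3) + (-1)*(7) + (4) = 0 — the log disagrees here.
Conclusion: step 4 carries the first error; the entry should be x = 0.

step 4, x = 0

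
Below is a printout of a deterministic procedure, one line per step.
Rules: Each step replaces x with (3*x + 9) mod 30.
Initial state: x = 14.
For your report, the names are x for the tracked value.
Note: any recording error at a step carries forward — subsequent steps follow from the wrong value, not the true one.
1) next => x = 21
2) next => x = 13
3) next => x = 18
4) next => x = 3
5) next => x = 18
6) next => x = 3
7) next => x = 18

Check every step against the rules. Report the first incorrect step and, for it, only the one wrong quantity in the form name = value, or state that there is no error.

step 2, x = 12

Step 1: x = (3*14 + 9) mod 30 = 21 — agrees with the printout.
Step 2: x = (3*21 + 9) mod 30 = 12 — the printout has a different value.
So the first discrepancy is step 2, where the right value is x = 12.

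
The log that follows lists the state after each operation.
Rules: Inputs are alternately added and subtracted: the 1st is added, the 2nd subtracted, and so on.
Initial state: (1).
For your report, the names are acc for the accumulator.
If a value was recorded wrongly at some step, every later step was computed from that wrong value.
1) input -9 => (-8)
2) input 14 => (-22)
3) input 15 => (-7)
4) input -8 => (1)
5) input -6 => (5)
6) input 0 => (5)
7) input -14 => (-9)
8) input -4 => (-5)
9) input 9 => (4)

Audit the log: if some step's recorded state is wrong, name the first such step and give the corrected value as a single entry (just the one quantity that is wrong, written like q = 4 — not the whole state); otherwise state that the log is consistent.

1. acc = 1 + -9 = -8 (exactly as logged)
2. acc = -8 - 14 = -22 (verified)
3. acc = -22 + 15 = -7 (in agreement)
4. acc = -7 - -8 = 1 (checks out)
5. acc = 1 + -6 = -5 (first mismatch against the log)
So the first discrepancy is step 5, where the right value is acc = -5.

step 5, acc = -5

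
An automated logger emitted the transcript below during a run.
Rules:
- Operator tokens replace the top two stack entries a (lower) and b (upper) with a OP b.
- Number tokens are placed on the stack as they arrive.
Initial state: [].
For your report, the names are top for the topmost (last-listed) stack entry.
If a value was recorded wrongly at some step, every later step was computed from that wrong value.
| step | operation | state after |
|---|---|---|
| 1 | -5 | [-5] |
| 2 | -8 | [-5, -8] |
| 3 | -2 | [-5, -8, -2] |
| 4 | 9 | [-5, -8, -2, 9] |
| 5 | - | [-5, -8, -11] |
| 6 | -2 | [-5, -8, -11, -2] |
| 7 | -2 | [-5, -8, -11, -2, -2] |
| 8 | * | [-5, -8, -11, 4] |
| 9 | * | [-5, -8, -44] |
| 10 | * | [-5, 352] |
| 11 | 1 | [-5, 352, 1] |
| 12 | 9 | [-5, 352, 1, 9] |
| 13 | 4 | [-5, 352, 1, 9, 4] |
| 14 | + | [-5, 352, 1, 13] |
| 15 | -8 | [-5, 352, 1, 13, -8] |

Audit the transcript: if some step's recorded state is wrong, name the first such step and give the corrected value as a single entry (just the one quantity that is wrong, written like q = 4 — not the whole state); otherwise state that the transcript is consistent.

no error

Recomputing the run from the initial state:
step 1: [-5]
step 2: [-5, -8]
step 3: [-5, -8, -2]
step 4: [-5, -8, -2, 9]
step 5: [-5, -8, -11]
step 6: [-5, -8, -11, -2]
step 7: [-5, -8, -11, -2, -2]
step 8: [-5, -8, -11, 4]
step 9: [-5, -8, -44]
step 10: [-5, 352]
step 11: [-5, 352, 1]
step 12: [-5, 352, 1, 9]
step 13: [-5, 352, 1, 9, 4]
step 14: [-5, 352, 1, 13]
step 15: [-5, 352, 1, 13, -8]
This matches the transcript at every step.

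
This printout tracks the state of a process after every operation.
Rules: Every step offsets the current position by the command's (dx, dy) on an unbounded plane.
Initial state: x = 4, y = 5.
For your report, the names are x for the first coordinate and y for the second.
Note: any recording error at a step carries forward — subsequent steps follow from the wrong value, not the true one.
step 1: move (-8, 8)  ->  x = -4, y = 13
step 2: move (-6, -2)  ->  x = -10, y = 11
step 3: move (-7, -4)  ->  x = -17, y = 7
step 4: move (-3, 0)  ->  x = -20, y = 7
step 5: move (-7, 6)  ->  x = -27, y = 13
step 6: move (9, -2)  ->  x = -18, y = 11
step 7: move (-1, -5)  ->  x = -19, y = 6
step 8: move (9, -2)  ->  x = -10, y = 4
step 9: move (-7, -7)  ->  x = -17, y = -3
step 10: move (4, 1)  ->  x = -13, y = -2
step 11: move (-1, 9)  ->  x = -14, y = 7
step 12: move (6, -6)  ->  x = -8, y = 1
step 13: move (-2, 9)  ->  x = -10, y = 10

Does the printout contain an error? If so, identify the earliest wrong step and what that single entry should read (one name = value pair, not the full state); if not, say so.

step 1: x = 4 + (-8) = -4, y = 5 + (8) = 13 -> checks out
step 2: x = -4 + (-6) = -10, y = 13 + (-2) = 11 -> exactly as logged
step 3: x = -10 + (-7) = -17, y = 11 + (-4) = 7 -> matches
step 4: x = -17 + (-3) = -20, y = 7 + (0) = 7 -> matches
step 5: x = -20 + (-7) = -27, y = 7 + (6) = 13 -> same as recorded
step 6: x = -27 + (9) = -18, y = 13 + (-2) = 11 -> same as recorded
step 7: x = -18 + (-1) = -19, y = 11 + (-5) = 6 -> agrees with the printout
step 8: x = -19 + (9) = -10, y = 6 + (-2) = 4 -> exactly as logged
step 9: x = -10 + (-7) = -17, y = 4 + (-7) = -3 -> matches
step 10: x = -17 + (4) = -13, y = -3 + (1) = -2 -> in agreement
step 11: x = -13 + (-1) = -14, y = -2 + (9) = 7 -> matches
step 12: x = -14 + (6) = -8, y = 7 + (-6) = 1 -> in agreement
step 13: x = -8 + (-2) = -10, y = 1 + (9) = 10 -> checks out
No step deviates from the rules.

no error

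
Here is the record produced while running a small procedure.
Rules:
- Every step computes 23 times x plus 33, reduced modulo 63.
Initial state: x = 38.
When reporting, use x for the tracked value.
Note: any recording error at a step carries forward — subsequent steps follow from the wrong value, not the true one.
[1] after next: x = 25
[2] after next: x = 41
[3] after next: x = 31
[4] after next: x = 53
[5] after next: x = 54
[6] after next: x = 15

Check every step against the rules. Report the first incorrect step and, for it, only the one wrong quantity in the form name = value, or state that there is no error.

Recomputing the run from the initial state:
step 1: x = 25
step 2: x = 41
step 3: x = 31
step 4: x = 53
step 5: x = 55
step 6: x = 38
The first disagreement with the record is at step 5, where the value should be x = 55.

step 5, x = 55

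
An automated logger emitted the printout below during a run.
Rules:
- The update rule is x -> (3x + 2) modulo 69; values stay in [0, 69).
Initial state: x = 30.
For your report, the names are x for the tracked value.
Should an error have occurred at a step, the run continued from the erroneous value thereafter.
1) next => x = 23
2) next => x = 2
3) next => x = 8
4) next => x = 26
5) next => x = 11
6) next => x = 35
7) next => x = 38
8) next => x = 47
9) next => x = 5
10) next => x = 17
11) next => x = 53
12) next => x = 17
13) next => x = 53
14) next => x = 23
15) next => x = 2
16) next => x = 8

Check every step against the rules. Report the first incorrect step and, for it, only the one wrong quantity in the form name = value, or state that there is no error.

Recomputing the run from the initial state:
step 1: x = 23
step 2: x = 2
step 3: x = 8
step 4: x = 26
step 5: x = 11
step 6: x = 35
step 7: x = 38
step 8: x = 47
step 9: x = 5
step 10: x = 17
step 11: x = 53
step 12: x = 23
step 13: x = 2
step 14: x = 8
step 15: x = 26
step 16: x = 11
The first disagreement with the printout is at step 12, where the value should be x = 23.

step 12, x = 23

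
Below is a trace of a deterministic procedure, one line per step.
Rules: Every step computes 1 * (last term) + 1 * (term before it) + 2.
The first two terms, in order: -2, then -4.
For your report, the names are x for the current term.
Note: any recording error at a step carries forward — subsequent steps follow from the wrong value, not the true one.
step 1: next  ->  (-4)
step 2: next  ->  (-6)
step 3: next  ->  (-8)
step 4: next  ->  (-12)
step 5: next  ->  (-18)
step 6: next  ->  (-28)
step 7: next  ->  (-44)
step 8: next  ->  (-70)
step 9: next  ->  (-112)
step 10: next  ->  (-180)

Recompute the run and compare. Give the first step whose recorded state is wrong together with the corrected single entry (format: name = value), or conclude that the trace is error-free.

Recomputing the run from the initial state:
step 1: x = -4
step 2: x = -6
step 3: x = -8
step 4: x = -12
step 5: x = -18
step 6: x = -28
step 7: x = -44
step 8: x = -70
step 9: x = -112
step 10: x = -180
This matches the trace at every step.

no error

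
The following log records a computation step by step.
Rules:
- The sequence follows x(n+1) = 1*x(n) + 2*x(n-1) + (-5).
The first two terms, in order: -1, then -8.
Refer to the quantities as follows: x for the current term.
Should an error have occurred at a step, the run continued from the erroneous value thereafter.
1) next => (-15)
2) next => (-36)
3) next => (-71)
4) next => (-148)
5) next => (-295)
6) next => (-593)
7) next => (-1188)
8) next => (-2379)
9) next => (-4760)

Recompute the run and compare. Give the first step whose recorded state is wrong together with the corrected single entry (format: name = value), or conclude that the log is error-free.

step 6, x = -596

step 1: x = 1*(-8) + (2)*(-1) + (-5) = -15 -> no discrepancy
step 2: x = 1*(-15) + (2)*(-8) + (-5) = -36 -> confirmed correct
step 3: x = 1*(-36) + (2)*(-15) + (-5) = -71 -> matches
step 4: x = 1*(-71) + (2)*(-36) + (-5) = -148 -> confirmed correct
step 5: x = 1*(-148) + (2)*(-71) + (-5) = -295 -> in agreement
step 6: x = 1*(-295) + (2)*(-148) + (-5) = -596 -> the log disagrees here
So the first discrepancy is step 6, where the right value is x = -596.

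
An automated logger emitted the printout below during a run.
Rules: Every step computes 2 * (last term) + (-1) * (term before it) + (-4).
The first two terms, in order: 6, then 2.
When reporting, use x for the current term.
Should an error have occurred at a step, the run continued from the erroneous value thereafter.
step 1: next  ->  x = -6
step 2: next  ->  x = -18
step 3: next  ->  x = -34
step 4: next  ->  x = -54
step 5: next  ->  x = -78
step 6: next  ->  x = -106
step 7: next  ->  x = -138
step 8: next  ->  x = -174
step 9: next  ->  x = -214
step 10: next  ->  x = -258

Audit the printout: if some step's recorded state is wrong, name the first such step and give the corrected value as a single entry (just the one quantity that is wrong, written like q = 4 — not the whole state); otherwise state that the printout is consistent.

Recomputing the run from the initial state:
step 1: x = -6
step 2: x = -18
step 3: x = -34
step 4: x = -54
step 5: x = -78
step 6: x = -106
step 7: x = -138
step 8: x = -174
step 9: x = -214
step 10: x = -258
This matches the printout at every step.

no error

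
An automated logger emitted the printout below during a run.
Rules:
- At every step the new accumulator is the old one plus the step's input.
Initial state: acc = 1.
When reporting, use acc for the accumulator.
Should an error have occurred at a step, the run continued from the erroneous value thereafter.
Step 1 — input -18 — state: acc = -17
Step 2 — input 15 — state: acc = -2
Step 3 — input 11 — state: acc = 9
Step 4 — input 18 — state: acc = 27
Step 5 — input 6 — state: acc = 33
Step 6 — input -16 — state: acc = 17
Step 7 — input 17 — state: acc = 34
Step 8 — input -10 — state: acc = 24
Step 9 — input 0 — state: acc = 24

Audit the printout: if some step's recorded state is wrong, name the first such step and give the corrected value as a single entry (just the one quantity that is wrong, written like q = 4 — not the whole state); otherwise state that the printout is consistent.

step 1: acc = 1 + -18 = -17 -> checks out
step 2: acc = -17 + 15 = -2 -> verified
step 3: acc = -2 + 11 = 9 -> matches
step 4: acc = 9 + 18 = 27 -> matches
step 5: acc = 27 + 6 = 33 -> no discrepancy
step 6: acc = 33 + -16 = 17 -> no discrepancy
step 7: acc = 17 + 17 = 34 -> checks out
step 8: acc = 34 + -10 = 24 -> agrees with the printout
step 9: acc = 24 + 0 = 24 -> agrees with the printout
The whole run recomputes cleanly — no discrepancies.

no error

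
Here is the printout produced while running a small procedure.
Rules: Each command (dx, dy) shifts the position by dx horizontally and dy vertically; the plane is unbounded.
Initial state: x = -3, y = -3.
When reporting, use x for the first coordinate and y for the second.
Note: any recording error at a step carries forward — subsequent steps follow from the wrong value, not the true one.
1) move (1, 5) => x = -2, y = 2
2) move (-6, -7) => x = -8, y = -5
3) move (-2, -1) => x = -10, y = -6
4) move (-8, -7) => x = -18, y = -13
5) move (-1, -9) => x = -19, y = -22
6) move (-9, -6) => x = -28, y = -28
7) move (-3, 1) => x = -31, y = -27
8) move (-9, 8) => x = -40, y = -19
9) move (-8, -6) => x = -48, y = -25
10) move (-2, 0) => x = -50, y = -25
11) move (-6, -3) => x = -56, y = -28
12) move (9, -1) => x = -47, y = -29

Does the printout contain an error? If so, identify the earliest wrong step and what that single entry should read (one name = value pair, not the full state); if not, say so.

no error

Step 1: x = -3 + (1) = -2, y = -3 + (5) = 2 — no discrepancy.
Step 2: x = -2 + (-6) = -8, y = 2 + (-7) = -5 — same as recorded.
Step 3: x = -8 + (-2) = -10, y = -5 + (-1) = -6 — agrees with the printout.
Step 4: x = -10 + (-8) = -18, y = -6 + (-7) = -13 — verified.
Step 5: x = -18 + (-1) = -19, y = -13 + (-9) = -22 — no discrepancy.
Step 6: x = -19 + (-9) = -28, y = -22 + (-6) = -28 — in agreement.
Step 7: x = -28 + (-3) = -31, y = -28 + (1) = -27 — exactly as logged.
Step 8: x = -31 + (-9) = -40, y = -27 + (8) = -19 — checks out.
Step 9: x = -40 + (-8) = -48, y = -19 + (-6) = -25 — in agreement.
Step 10: x = -48 + (-2) = -50, y = -25 + (0) = -25 — checks out.
Step 11: x = -50 + (-6) = -56, y = -25 + (-3) = -28 — agrees with the printout.
Step 12: x = -56 + (9) = -47, y = -28 + (-1) = -29 — checks out.
Each recorded entry agrees with the recomputation.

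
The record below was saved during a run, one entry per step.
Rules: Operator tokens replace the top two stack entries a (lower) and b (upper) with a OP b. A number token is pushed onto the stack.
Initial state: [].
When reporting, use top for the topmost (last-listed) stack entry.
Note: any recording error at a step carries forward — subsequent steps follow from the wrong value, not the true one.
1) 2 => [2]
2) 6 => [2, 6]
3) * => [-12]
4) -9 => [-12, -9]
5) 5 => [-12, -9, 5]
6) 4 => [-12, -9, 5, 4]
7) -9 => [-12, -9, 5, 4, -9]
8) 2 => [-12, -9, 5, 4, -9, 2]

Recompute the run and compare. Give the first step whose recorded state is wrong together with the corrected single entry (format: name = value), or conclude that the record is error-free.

Step 1: push 2: top = 2 — confirmed correct.
Step 2: push 6: top = 6 — checks out.
Step 3: 2 * 6 = 12 — the record has a different value.
First incorrect step: 3; the correct value is top = 12.

step 3, top = 12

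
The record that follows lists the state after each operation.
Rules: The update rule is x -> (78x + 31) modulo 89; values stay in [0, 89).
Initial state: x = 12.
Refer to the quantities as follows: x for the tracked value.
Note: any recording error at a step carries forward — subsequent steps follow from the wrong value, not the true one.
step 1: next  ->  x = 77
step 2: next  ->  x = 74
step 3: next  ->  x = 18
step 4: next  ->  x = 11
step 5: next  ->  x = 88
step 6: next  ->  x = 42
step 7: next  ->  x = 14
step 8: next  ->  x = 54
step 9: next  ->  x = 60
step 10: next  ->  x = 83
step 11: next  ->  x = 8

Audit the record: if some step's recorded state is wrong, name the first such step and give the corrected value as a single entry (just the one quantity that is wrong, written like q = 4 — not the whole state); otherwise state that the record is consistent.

Recomputing the run from the initial state:
step 1: x = 77
step 2: x = 74
step 3: x = 18
step 4: x = 11
step 5: x = 88
step 6: x = 42
step 7: x = 14
step 8: x = 55
step 9: x = 49
step 10: x = 26
step 11: x = 12
The first disagreement with the record is at step 8, where the value should be x = 55.

step 8, x = 55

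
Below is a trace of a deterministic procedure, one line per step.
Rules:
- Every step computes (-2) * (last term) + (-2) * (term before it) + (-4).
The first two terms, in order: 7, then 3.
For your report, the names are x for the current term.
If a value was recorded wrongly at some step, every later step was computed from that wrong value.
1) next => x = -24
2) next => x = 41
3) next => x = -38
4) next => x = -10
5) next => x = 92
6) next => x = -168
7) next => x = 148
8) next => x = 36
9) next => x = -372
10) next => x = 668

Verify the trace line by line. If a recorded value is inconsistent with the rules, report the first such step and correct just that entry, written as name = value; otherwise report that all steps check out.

step 1: x = -2*(3) + (-2)*(7) + (-4) = -24 -> verified
step 2: x = -2*(-24) + (-2)*(3) + (-4) = 38 -> this is not what the trace shows
The audit stops at step 2: the recorded entry is wrong and should be x = 38.

step 2, x = 38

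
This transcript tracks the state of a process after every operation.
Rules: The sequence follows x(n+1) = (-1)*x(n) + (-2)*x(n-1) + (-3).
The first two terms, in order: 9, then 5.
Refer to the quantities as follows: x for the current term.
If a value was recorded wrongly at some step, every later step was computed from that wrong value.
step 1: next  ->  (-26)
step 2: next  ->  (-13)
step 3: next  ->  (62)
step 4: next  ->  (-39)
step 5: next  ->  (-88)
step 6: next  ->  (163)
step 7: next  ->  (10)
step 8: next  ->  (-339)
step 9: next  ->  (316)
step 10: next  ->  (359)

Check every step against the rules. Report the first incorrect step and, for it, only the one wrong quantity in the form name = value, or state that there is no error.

step 2, x = 13

Recomputing the run from the initial state:
step 1: x = -26
step 2: x = 13
step 3: x = 36
step 4: x = -65
step 5: x = -10
step 6: x = 137
step 7: x = -120
step 8: x = -157
step 9: x = 394
step 10: x = -83
The first disagreement with the transcript is at step 2, where the value should be x = 13.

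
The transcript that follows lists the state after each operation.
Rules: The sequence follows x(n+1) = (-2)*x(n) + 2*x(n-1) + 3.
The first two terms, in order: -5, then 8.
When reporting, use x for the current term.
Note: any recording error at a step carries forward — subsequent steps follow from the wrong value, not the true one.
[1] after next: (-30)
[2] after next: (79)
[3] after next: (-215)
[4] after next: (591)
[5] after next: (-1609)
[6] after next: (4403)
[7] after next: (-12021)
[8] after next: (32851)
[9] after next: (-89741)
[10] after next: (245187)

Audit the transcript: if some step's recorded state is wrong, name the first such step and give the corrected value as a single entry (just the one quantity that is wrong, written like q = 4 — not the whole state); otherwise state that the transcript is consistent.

step 1, x = -23

1. x = -2*(8) + (2)*(-5) + (3) = -23 (this is not what the transcript shows)
Conclusion: step 1 carries the first error; the entry should be x = -23.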